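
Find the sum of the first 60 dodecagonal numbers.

361730

Σ i(5i−4) = 5Σi² − 4Σi over i = 1..60.
Σi = 1830 and Σi² = 73810.
5·73810 − 4·1830 = 361730.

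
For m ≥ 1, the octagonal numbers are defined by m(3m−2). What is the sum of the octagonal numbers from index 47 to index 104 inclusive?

Σ i(3i−2) = 3Σi² − 2Σi over i = 47..104.
Σi = 5460 − 1081 = 4379 and Σi² = 380380 − 33511 = 346869.
3·346869 − 2·4379 = 1031849.

1031849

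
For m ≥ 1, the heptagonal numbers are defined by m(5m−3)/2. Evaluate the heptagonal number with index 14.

469

The 14th heptagonal number is n(5n−3)/2 with n = 14.
14·(5·14 − 3)/2 = 14·67/2 = 469.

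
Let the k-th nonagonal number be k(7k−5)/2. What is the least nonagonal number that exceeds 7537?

7614

Solve n(7n−5)/2 > 7537 for integer n.
The largest n with value ≤ 7537 is 46 (since 7291 ≤ 7537 < 7614), so the first above is n = 47, value 7614.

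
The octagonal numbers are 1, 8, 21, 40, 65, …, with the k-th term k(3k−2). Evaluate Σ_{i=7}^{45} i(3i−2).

91884

Σ i(3i−2) = 3Σi² − 2Σi over i = 7..45.
Σi = 1035 − 21 = 1014 and Σi² = 31395 − 91 = 31304.
3·31304 − 2·1014 = 91884.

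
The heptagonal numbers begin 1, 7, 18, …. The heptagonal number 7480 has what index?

55

Set n(5n−3)/2 = 7480, giving 5n² − 3n − 14960 = 0.
The discriminant is 9 + 40·7480 = 299209, and √299209 = 547.
So n = (3 + 547) / 10 = 550/10 = 55.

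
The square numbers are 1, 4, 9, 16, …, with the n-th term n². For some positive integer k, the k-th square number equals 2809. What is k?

53

We need n² = 2809, so n = √2809 = 53.
Check: 53² = 2809. ✓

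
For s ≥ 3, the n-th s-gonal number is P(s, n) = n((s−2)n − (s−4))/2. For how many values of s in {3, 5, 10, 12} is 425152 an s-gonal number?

1

s = 3: P(3, 921) = 424581 and P(3, 922) = 425503; 425152 is not s-gonal.
s = 5: P(5, 532) = 424270 and P(5, 533) = 425867; 425152 is not s-gonal.
s = 10: P(10, 326) = 424126 and P(10, 327) = 426735; 425152 is not s-gonal.
s = 12: P(12, 292) = 425152. ✓
Hits: s ∈ {12} → 1.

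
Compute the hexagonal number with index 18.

630

The 18th hexagonal number is n(2n−1) with n = 18.
18·(2·18 − 1) = 18·35 = 630.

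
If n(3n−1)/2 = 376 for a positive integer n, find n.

Set n(3n−1)/2 = 376, giving 3n² − n − 752 = 0.
So n = (1 + 95) / 6 = 96/6 = 16.
Check: 16·(3·16 − 1)/2 = 376. ✓

16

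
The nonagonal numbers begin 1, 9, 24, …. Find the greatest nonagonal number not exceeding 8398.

Solve n(7n−5)/2 ≤ 8398 for integer n.
n = 49 gives 8281 ≤ 8398, while n = 50 gives 8625 > 8398; so the answer is 8281.

8281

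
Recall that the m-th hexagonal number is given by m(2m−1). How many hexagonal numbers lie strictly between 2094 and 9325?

The n-th hexagonal number is n(2n−1).
Smallest index with value > 2094: n = 33 (giving 2145).
Largest index with value < 9325: n = 68 (giving 9180).
Indices 33 through 68: 36 terms.

36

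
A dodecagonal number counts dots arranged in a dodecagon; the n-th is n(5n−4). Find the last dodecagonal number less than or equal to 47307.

Solve n(5n−4) ≤ 47307 for integer n.
n = 97 gives 46657 ≤ 47307, while n = 98 gives 47628 > 47307; so the answer is 46657.

46657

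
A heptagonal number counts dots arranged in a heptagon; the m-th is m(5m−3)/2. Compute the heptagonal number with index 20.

970

The 20th heptagonal number is n(5n−3)/2 with n = 20.
20·(5·20 − 3)/2 = 20·97/2 = 970.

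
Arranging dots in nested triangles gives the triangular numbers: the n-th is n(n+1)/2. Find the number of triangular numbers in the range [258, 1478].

31

The n-th triangular number is n(n+1)/2.
Smallest index with value ≥ 258: n = 23 (giving 276).
Largest index with value ≤ 1478: n = 53 (giving 1431).
Indices 23 through 53: 31 terms.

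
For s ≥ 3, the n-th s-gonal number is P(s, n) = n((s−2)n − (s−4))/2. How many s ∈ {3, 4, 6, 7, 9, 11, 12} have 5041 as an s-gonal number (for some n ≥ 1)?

1

s = 3: P(3, 99) = 4950 and P(3, 100) = 5050; 5041 is not s-gonal.
s = 4: P(4, 71) = 5041. ✓
s = 6: P(6, 50) = 4950 and P(6, 51) = 5151; 5041 is not s-gonal.
s = 7: P(7, 45) = 4995 and P(7, 46) = 5221; 5041 is not s-gonal.
s = 9: P(9, 38) = 4959 and P(9, 39) = 5226; 5041 is not s-gonal.
s = 11: P(11, 33) = 4785 and P(11, 34) = 5083; 5041 is not s-gonal.
s = 12: P(12, 32) = 4992 and P(12, 33) = 5313; 5041 is not s-gonal.
Hits: s ∈ {4} → 1.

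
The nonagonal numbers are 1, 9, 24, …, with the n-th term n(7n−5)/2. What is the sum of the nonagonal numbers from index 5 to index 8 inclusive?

544

Σ i(7i−5)/2 = (7Σi² − 5Σi) / 2 over i = 5..8.
Σi = 36 − 10 = 26 and Σi² = 204 − 30 = 174.
(7·174 − 5·26) / 2 = 1088/2 = 544.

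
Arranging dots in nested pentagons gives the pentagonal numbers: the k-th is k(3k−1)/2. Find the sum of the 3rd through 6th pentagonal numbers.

120

Σ i(3i−1)/2 = (3Σi² − Σi) / 2 over i = 3..6.
Σi = 21 − 3 = 18 and Σi² = 91 − 5 = 86.
(3·86 − 1·18) / 2 = 240/2 = 120.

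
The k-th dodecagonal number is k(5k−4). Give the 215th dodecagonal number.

The 215th dodecagonal number is n(5n−4) with n = 215.
215·(5·215 − 4) = 215·1071 = 230265.

230265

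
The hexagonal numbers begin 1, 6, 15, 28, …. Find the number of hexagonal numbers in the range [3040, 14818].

The n-th hexagonal number is n(2n−1).
Smallest index with value ≥ 3040: n = 40 (giving 3160).
Largest index with value ≤ 14818: n = 86 (giving 14706).
Indices 40 through 86: 47 terms.

47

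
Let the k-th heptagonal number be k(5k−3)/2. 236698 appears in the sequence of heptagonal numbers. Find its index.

Set n(5n−3)/2 = 236698, giving 5n² − 3n − 473396 = 0.
The discriminant is 9 + 40·236698 = 9467929, and √9467929 = 3077.
So n = (3 + 3077) / 10 = 3080/10 = 308.

308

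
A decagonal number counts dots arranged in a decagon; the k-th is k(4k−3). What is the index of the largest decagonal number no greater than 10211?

50

Solve n(4n−3) ≤ 10211 for integer n.
n = 50 gives 9850 ≤ 10211, while n = 51 gives 10251 > 10211; so the answer is index 50.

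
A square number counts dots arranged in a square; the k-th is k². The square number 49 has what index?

7

We need n² = 49, so n = √49 = 7.
Check: 7² = 49. ✓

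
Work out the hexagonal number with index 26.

The 26th hexagonal number is n(2n−1) with n = 26.
26·(2·26 − 1) = 26·51 = 1326.

1326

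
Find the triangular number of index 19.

190

The 19th triangular number is n(n+1)/2 with n = 19.
19·20/2 = 380/2 = 190.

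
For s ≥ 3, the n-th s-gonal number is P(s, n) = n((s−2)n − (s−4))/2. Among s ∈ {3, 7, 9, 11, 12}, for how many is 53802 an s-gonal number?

1

s = 3: P(3, 327) = 53628 and P(3, 328) = 53956; 53802 is not s-gonal.
s = 7: P(7, 147) = 53802. ✓
s = 9: P(9, 124) = 53506 and P(9, 125) = 54375; 53802 is not s-gonal.
s = 11: P(11, 109) = 53083 and P(11, 110) = 54065; 53802 is not s-gonal.
s = 12: P(12, 104) = 53664 and P(12, 105) = 54705; 53802 is not s-gonal.
Hits: s ∈ {7} → 1.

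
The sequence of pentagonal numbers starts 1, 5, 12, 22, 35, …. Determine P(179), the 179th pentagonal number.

47972

179·(3·179 − 1)/2 = 179·536/2 = 179·268 = 47972.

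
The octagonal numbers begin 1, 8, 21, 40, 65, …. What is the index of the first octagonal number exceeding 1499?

23

Solve n(3n−2) > 1499 for integer n.
The largest n with value ≤ 1499 is 22 (since 1408 ≤ 1499 < 1541), so the first above is n = 23, value 1541.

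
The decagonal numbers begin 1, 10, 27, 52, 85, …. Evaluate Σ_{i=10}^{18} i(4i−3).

Σ i(4i−3) = 4Σi² − 3Σi over i = 10..18.
Σi = 171 − 45 = 126 and Σi² = 2109 − 285 = 1824.
4·1824 − 3·126 = 6918.

6918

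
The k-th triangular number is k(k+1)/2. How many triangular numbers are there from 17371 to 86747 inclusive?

The n-th triangular number is n(n+1)/2.
Smallest index with value ≥ 17371: n = 186 (giving 17391).
Largest index with value ≤ 86747: n = 416 (giving 86736).
Indices 186 through 416: 231 terms.

231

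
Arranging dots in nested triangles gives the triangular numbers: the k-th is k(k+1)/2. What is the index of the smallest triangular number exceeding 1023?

45

Solve n(n+1)/2 > 1023 for integer n.
The largest n with value ≤ 1023 is 44 (since 990 ≤ 1023 < 1035), so the first above is n = 45, value 1035.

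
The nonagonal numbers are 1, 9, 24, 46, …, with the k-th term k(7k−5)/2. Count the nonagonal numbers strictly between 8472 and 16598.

The n-th nonagonal number is n(7n−5)/2.
Smallest index with value > 8472: n = 50 (giving 8625).
Largest index with value < 16598: n = 69 (giving 16491).
Indices 50 through 69: 20 terms.

20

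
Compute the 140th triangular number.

The 140th triangular number is n(n+1)/2 with n = 140.
140·141/2 = 19740/2 = 9870.

9870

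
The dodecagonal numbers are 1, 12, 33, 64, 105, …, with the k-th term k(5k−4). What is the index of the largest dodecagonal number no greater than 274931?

234

Solve n(5n−4) ≤ 274931 for integer n.
n = 234 gives 272844 ≤ 274931, while n = 235 gives 275185 > 274931; so the answer is index 234.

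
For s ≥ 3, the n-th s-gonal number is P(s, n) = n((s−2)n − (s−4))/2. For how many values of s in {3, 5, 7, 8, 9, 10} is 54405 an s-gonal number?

s = 3: P(3, 329) = 54285 and P(3, 330) = 54615; 54405 is not s-gonal.
s = 5: P(5, 190) = 54055 and P(5, 191) = 54626; 54405 is not s-gonal.
s = 7: P(7, 147) = 53802 and P(7, 148) = 54538; 54405 is not s-gonal.
s = 8: P(8, 135) = 54405. ✓
s = 9: P(9, 125) = 54375 and P(9, 126) = 55251; 54405 is not s-gonal.
s = 10: P(10, 117) = 54405. ✓
Hits: s ∈ {8, 10} → 2.

2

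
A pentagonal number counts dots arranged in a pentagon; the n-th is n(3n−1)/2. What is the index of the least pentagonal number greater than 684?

Solve n(3n−1)/2 > 684 for integer n.
The largest n with value ≤ 684 is 21 (since 651 ≤ 684 < 715), so the first above is n = 22, value 715.

22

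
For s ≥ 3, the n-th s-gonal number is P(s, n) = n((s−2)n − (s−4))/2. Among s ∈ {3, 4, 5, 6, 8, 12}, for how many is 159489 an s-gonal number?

1

s = 3: P(3, 564) = 159330 and P(3, 565) = 159895; 159489 is not s-gonal.
s = 4: P(4, 399) = 159201 and P(4, 400) = 160000; 159489 is not s-gonal.
s = 5: P(5, 326) = 159251 and P(5, 327) = 160230; 159489 is not s-gonal.
s = 6: P(6, 282) = 158766 and P(6, 283) = 159895; 159489 is not s-gonal.
s = 8: P(8, 230) = 158240 and P(8, 231) = 159621; 159489 is not s-gonal.
s = 12: P(12, 179) = 159489. ✓
Hits: s ∈ {12} → 1.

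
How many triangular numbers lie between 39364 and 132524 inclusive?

The n-th triangular number is n(n+1)/2.
Smallest index with value ≥ 39364: n = 281 (giving 39621).
Largest index with value ≤ 132524: n = 514 (giving 132355).
Indices 281 through 514: 234 terms.

234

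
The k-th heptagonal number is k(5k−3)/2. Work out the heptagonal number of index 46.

5221

The 46th heptagonal number is n(5n−3)/2 with n = 46.
46·(5·46 − 3)/2 = 46·227/2 = 5221.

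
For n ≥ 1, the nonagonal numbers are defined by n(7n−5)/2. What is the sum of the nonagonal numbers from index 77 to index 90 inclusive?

Σ i(7i−5)/2 = (7Σi² − 5Σi) / 2 over i = 77..90.
Σi = 4095 − 2926 = 1169 and Σi² = 247065 − 149226 = 97839.
(7·97839 − 5·1169) / 2 = 679028/2 = 339514.

339514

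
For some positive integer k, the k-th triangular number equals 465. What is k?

30

Set n(n+1)/2 = 465, giving n² + n − 930 = 0.
The discriminant is 1 + 8·465 = 3721, and √3721 = 61.
So n = (-1 + 61) / 2 = 60/2 = 30.
Check: 30·31/2 = 465. ✓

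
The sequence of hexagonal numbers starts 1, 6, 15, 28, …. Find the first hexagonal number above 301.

Solve n(2n−1) > 301 for integer n.
The largest n with value ≤ 301 is 12 (since 276 ≤ 301 < 325), so the first above is n = 13, value 325.

325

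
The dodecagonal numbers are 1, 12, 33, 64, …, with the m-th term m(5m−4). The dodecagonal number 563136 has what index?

336

Set n(5n−4) = 563136, giving 5n² − 4n − 563136 = 0.
So n = (4 + 3356) / 10 = 3360/10 = 336.
Check: 336·(5·336 − 4) = 563136. ✓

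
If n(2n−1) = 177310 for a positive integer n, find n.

298

Set n(2n−1) = 177310, giving 2n² − n − 177310 = 0.
The discriminant is 1 + 8·177310 = 1418481, and √1418481 = 1191.
So n = (1 + 1191) / 4 = 1192/4 = 298.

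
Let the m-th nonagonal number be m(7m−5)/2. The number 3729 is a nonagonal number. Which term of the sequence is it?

Set n(7n−5)/2 = 3729, giving 7n² − 5n − 7458 = 0.
The discriminant is 25 + 56·3729 = 208849, and √208849 = 457.
So n = (5 + 457) / 14 = 462/14 = 33.

33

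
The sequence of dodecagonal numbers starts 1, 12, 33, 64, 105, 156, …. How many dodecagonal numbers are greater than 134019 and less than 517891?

The n-th dodecagonal number is n(5n−4).
Smallest index with value > 134019: n = 165 (giving 135465).
Largest index with value < 517891: n = 322 (giving 517132).
Indices 165 through 322: 158 terms.

158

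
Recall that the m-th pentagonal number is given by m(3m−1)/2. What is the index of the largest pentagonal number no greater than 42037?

Solve n(3n−1)/2 ≤ 42037 for integer n.
n = 167 gives 41750 ≤ 42037, while n = 168 gives 42252 > 42037; so the answer is index 167.

167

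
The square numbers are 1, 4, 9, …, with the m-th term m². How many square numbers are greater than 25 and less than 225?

The n-th square number is n².
Smallest index with value > 25: n = 6 (giving 36).
Largest index with value < 225: n = 14 (giving 196).
Indices 6 through 14: 9 terms.

9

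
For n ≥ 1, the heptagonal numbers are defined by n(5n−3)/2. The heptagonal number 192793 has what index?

278

Set n(5n−3)/2 = 192793, giving 5n² − 3n − 385586 = 0.
The discriminant is 9 + 40·192793 = 7711729, and √7711729 = 2777.
So n = (3 + 2777) / 10 = 2780/10 = 278.
Check: 278·(5·278 − 3)/2 = 192793. ✓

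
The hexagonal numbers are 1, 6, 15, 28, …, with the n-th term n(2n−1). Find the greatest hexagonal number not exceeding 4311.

Solve n(2n−1) ≤ 4311 for integer n.
n = 46 gives 4186 ≤ 4311, while n = 47 gives 4371 > 4311; so the answer is 4186.

4186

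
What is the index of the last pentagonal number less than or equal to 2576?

Solve n(3n−1)/2 ≤ 2576 for integer n.
n = 41 gives 2501 ≤ 2576, while n = 42 gives 2625 > 2576; so the answer is index 41.

41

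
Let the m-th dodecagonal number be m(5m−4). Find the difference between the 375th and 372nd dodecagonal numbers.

375·(5·375 − 4) = 701625 and 372·(5·372 − 4) = 690432.
Difference: 701625 − 690432 = 11193.

11193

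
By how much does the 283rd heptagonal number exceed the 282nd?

1411

Consecutive heptagonal numbers differ by 5n − 4: here 5·283 − 4 = 1411.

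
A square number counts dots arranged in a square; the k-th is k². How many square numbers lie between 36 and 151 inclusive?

The n-th square number is n².
Smallest index with value ≥ 36: n = 6 (giving 36).
Largest index with value ≤ 151: n = 12 (giving 144).
Indices 6 through 12: 7 terms.

7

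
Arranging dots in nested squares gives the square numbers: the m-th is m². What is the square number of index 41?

The 41st square number is n² with n = 41.
41² = 1681.

1681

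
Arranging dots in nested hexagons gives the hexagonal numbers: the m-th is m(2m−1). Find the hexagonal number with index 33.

2145

The 33rd hexagonal number is n(2n−1) with n = 33.
33·(2·33 − 1) = 33·65 = 2145.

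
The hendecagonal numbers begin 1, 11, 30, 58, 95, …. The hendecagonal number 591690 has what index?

363

Set n(9n−7)/2 = 591690, giving 9n² − 7n − 1183380 = 0.
The discriminant is 49 + 72·591690 = 42601729, and √42601729 = 6527.
So n = (7 + 6527) / 18 = 6534/18 = 363.
Check: 363·(9·363 − 7)/2 = 591690. ✓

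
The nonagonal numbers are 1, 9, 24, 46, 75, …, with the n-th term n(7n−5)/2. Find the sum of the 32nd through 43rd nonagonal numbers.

58438

Σ i(7i−5)/2 = (7Σi² − 5Σi) / 2 over i = 32..43.
Σi = 946 − 496 = 450 and Σi² = 27434 − 10416 = 17018.
(7·17018 − 5·450) / 2 = 116876/2 = 58438.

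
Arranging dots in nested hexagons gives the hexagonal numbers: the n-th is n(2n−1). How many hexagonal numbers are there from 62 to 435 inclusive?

The n-th hexagonal number is n(2n−1).
Smallest index with value ≥ 62: n = 6 (giving 66).
Largest index with value ≤ 435: n = 15 (giving 435).
Indices 6 through 15: 10 terms.

10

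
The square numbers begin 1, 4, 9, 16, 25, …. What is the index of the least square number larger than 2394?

49

Solve n² > 2394 for integer n.
The largest n with value ≤ 2394 is 48 (since 2304 ≤ 2394 < 2401), so the first above is n = 49, value 2401.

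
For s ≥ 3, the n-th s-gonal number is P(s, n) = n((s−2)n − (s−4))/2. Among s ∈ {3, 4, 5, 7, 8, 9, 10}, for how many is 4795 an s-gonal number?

1

s = 3: P(3, 97) = 4753 and P(3, 98) = 4851; 4795 is not s-gonal.
s = 4: P(4, 69) = 4761 and P(4, 70) = 4900; 4795 is not s-gonal.
s = 5: P(5, 56) = 4676 and P(5, 57) = 4845; 4795 is not s-gonal.
s = 7: P(7, 44) = 4774 and P(7, 45) = 4995; 4795 is not s-gonal.
s = 8: P(8, 40) = 4720 and P(8, 41) = 4961; 4795 is not s-gonal.
s = 9: P(9, 37) = 4699 and P(9, 38) = 4959; 4795 is not s-gonal.
s = 10: P(10, 35) = 4795. ✓
Hits: s ∈ {10} → 1.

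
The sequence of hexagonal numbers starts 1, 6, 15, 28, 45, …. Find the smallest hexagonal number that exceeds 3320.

Solve n(2n−1) > 3320 for integer n.
The largest n with value ≤ 3320 is 40 (since 3160 ≤ 3320 < 3321), so the first above is n = 41, value 3321.

3321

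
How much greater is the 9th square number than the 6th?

45

9² = 81 and 6² = 36.
Difference: 81 − 36 = 45.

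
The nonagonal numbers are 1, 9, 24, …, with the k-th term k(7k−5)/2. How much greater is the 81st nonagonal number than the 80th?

Consecutive nonagonal numbers differ by 7n − 6: here 7·81 − 6 = 561.

561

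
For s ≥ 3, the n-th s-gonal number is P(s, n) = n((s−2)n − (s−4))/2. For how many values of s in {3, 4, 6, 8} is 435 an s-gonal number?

2

s = 3: P(3, 29) = 435. ✓
s = 4: P(4, 20) = 400 and P(4, 21) = 441; 435 is not s-gonal.
s = 6: P(6, 15) = 435. ✓
s = 8: P(8, 12) = 408 and P(8, 13) = 481; 435 is not s-gonal.
Hits: s ∈ {3, 6} → 2.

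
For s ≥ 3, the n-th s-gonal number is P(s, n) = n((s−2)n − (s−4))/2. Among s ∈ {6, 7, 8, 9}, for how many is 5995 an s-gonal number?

s = 6: P(6, 55) = 5995. ✓
s = 7: P(7, 49) = 5929 and P(7, 50) = 6175; 5995 is not s-gonal.
s = 8: P(8, 45) = 5985 and P(8, 46) = 6256; 5995 is not s-gonal.
s = 9: P(9, 41) = 5781 and P(9, 42) = 6069; 5995 is not s-gonal.
Hits: s ∈ {6} → 1.

1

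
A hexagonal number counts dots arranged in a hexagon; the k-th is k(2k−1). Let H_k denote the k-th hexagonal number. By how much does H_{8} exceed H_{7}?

Consecutive hexagonal numbers differ by 4n − 3: here 4·8 − 3 = 29.

29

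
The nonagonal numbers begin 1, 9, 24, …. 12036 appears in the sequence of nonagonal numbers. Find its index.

59

Set n(7n−5)/2 = 12036, giving 7n² − 5n − 24072 = 0.
So n = (5 + 821) / 14 = 826/14 = 59.
Check: 59·(7·59 − 5)/2 = 12036. ✓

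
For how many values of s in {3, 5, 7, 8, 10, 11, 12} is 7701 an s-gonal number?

1

s = 3: P(3, 123) = 7626 and P(3, 124) = 7750; 7701 is not s-gonal.
s = 5: P(5, 71) = 7526 and P(5, 72) = 7740; 7701 is not s-gonal.
s = 7: P(7, 55) = 7480 and P(7, 56) = 7756; 7701 is not s-gonal.
s = 8: P(8, 51) = 7701. ✓
s = 10: P(10, 44) = 7612 and P(10, 45) = 7965; 7701 is not s-gonal.
s = 11: P(11, 41) = 7421 and P(11, 42) = 7791; 7701 is not s-gonal.
s = 12: P(12, 39) = 7449 and P(12, 40) = 7840; 7701 is not s-gonal.
Hits: s ∈ {8} → 1.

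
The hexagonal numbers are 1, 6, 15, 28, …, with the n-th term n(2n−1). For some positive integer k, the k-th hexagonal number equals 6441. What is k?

Set n(2n−1) = 6441, giving 2n² − n − 6441 = 0.
The discriminant is 1 + 8·6441 = 51529, and √51529 = 227.
So n = (1 + 227) / 4 = 228/4 = 57.
Check: 57·(2·57 − 1) = 6441. ✓

57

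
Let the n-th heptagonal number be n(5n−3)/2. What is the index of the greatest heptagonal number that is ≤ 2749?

Solve n(5n−3)/2 ≤ 2749 for integer n.
n = 33 gives 2673 ≤ 2749, while n = 34 gives 2839 > 2749; so the answer is index 33.

33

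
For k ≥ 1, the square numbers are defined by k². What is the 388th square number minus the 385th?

388² = 150544 and 385² = 148225.
Difference: 150544 − 148225 = 2319.

2319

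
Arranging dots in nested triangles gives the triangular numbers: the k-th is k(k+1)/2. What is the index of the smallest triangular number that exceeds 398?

Solve n(n+1)/2 > 398 for integer n.
The largest n with value ≤ 398 is 27 (since 378 ≤ 398 < 406), so the first above is n = 28, value 406.

28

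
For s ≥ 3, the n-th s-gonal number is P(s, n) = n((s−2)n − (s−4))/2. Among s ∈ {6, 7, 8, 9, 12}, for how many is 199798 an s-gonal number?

1

s = 6: P(6, 316) = 199396 and P(6, 317) = 200661; 199798 is not s-gonal.
s = 7: P(7, 283) = 199798. ✓
s = 8: P(8, 258) = 199176 and P(8, 259) = 200725; 199798 is not s-gonal.
s = 9: P(9, 239) = 199326 and P(9, 240) = 201000; 199798 is not s-gonal.
s = 12: P(12, 200) = 199200 and P(12, 201) = 201201; 199798 is not s-gonal.
Hits: s ∈ {7} → 1.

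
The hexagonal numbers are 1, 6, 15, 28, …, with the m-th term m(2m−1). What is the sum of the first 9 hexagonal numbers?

Σ i(2i−1) = 2Σi² − Σi over i = 1..9.
Σi = 45 and Σi² = 285.
2·285 − 1·45 = 525.

525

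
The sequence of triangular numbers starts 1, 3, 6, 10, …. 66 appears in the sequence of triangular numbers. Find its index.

Set n(n+1)/2 = 66, giving n² + n − 132 = 0.
The discriminant is 1 + 8·66 = 529, and √529 = 23.
So n = (-1 + 23) / 2 = 22/2 = 11.

11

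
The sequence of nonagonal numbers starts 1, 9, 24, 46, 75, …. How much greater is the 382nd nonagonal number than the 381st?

2668

Consecutive nonagonal numbers differ by 7n − 6: here 7·382 − 6 = 2668.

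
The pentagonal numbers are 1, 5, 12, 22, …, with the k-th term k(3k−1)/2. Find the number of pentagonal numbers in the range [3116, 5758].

17

The n-th pentagonal number is n(3n−1)/2.
Smallest index with value ≥ 3116: n = 46 (giving 3151).
Largest index with value ≤ 5758: n = 62 (giving 5735).
Indices 46 through 62: 17 terms.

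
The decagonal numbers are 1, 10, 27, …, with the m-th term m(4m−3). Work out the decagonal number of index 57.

The 57th decagonal number is n(4n−3) with n = 57.
57·(4·57 − 3) = 57·225 = 12825.

12825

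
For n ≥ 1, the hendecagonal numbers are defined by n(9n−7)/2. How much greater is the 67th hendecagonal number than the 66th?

Consecutive hendecagonal numbers differ by 9n − 8: here 9·67 − 8 = 595.

595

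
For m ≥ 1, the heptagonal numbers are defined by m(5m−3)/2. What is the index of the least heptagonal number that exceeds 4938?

Solve n(5n−3)/2 > 4938 for integer n.
The largest n with value ≤ 4938 is 44 (since 4774 ≤ 4938 < 4995), so the first above is n = 45, value 4995.

45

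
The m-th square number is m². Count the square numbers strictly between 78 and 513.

14

The n-th square number is n².
Smallest index with value > 78: n = 9 (giving 81).
Largest index with value < 513: n = 22 (giving 484).
Indices 9 through 22: 14 terms.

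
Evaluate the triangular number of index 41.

861

The 41st triangular number is n(n+1)/2 with n = 41.
41·42/2 = 1722/2 = 861.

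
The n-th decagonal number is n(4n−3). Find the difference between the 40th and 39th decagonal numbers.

Consecutive decagonal numbers differ by 8n − 7: here 8·40 − 7 = 313.

313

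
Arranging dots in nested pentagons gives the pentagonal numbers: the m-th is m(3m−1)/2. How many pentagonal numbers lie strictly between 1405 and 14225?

67

The n-th pentagonal number is n(3n−1)/2.
Smallest index with value > 1405: n = 31 (giving 1426).
Largest index with value < 14225: n = 97 (giving 14065).
Indices 31 through 97: 67 terms.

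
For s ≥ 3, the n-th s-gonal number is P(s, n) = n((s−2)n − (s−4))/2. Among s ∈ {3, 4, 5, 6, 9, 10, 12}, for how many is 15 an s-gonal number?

2

s = 3: P(3, 5) = 15. ✓
s = 4: P(4, 3) = 9 and P(4, 4) = 16; 15 is not s-gonal.
s = 5: P(5, 3) = 12 and P(5, 4) = 22; 15 is not s-gonal.
s = 6: P(6, 3) = 15. ✓
s = 9: P(9, 2) = 9 and P(9, 3) = 24; 15 is not s-gonal.
s = 10: P(10, 2) = 10 and P(10, 3) = 27; 15 is not s-gonal.
s = 12: P(12, 2) = 12 and P(12, 3) = 33; 15 is not s-gonal.
Hits: s ∈ {3, 6} → 2.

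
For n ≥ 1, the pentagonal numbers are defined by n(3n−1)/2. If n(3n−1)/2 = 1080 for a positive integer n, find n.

Set n(3n−1)/2 = 1080, giving 3n² − n − 2160 = 0.
The discriminant is 1 + 24·1080 = 25921, and √25921 = 161.
So n = (1 + 161) / 6 = 162/6 = 27.
Check: 27·(3·27 − 1)/2 = 1080. ✓

27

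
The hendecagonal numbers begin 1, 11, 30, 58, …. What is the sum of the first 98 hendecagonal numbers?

Σ i(9i−7)/2 = (9Σi² − 7Σi) / 2 over i = 1..98.
Σi = 4851 and Σi² = 318549.
(9·318549 − 7·4851) / 2 = 2832984/2 = 1416492.

1416492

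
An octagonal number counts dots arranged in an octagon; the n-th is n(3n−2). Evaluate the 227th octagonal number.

154133

227·(3·227 − 2) = 227·679 = 154133.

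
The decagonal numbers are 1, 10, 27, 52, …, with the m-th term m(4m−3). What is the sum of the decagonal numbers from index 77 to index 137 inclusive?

Σ i(4i−3) = 4Σi² − 3Σi over i = 77..137.
Σi = 9453 − 2926 = 6527 and Σi² = 866525 − 149226 = 717299.
4·717299 − 3·6527 = 2849615.

2849615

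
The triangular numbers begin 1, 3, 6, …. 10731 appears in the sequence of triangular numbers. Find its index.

146

Set n(n+1)/2 = 10731, giving n² + n − 21462 = 0.
So n = (-1 + 293) / 2 = 292/2 = 146.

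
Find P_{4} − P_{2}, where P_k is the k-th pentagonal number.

4·(3·4 − 1)/2 = 22 and 2·(3·2 − 1)/2 = 5.
Difference: 22 − 5 = 17.

17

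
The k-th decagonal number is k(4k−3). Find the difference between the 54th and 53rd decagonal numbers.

425

Consecutive decagonal numbers differ by 8n − 7: here 8·54 − 7 = 425.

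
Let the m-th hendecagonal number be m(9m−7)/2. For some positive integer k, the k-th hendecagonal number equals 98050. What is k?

148

Set n(9n−7)/2 = 98050, giving 9n² − 7n − 196100 = 0.
The discriminant is 49 + 72·98050 = 7059649, and √7059649 = 2657.
So n = (7 + 2657) / 18 = 2664/18 = 148.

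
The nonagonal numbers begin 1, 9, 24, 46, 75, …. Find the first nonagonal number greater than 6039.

Solve n(7n−5)/2 > 6039 for integer n.
The largest n with value ≤ 6039 is 41 (since 5781 ≤ 6039 < 6069), so the first above is n = 42, value 6069.

6069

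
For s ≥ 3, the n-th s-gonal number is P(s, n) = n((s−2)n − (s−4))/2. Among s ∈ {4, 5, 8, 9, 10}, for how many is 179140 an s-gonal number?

1

s = 4: P(4, 423) = 178929 and P(4, 424) = 179776; 179140 is not s-gonal.
s = 5: P(5, 345) = 178365 and P(5, 346) = 179401; 179140 is not s-gonal.
s = 8: P(8, 244) = 178120 and P(8, 245) = 179585; 179140 is not s-gonal.
s = 9: P(9, 226) = 178201 and P(9, 227) = 179784; 179140 is not s-gonal.
s = 10: P(10, 212) = 179140. ✓
Hits: s ∈ {10} → 1.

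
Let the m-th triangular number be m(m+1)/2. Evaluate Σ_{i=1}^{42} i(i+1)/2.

13244

Σ i(i+1)/2 = (Σi² + Σi) / 2 over i = 1..42.
Σi = 903 and Σi² = 25585.
(1·25585 + 1·903) / 2 = 26488/2 = 13244.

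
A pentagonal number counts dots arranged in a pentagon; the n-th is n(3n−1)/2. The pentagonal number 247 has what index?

13

Set n(3n−1)/2 = 247, giving 3n² − n − 494 = 0.
The discriminant is 1 + 24·247 = 5929, and √5929 = 77.
So n = (1 + 77) / 6 = 78/6 = 13.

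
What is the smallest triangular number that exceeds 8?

Solve n(n+1)/2 > 8 for integer n.
The largest n with value ≤ 8 is 3 (since 6 ≤ 8 < 10), so the first above is n = 4, value 10.

10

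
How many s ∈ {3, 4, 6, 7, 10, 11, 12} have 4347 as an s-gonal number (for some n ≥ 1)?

1

s = 3: P(3, 92) = 4278 and P(3, 93) = 4371; 4347 is not s-gonal.
s = 4: P(4, 65) = 4225 and P(4, 66) = 4356; 4347 is not s-gonal.
s = 6: P(6, 46) = 4186 and P(6, 47) = 4371; 4347 is not s-gonal.
s = 7: P(7, 42) = 4347. ✓
s = 10: P(10, 33) = 4257 and P(10, 34) = 4522; 4347 is not s-gonal.
s = 11: P(11, 31) = 4216 and P(11, 32) = 4496; 4347 is not s-gonal.
s = 12: P(12, 29) = 4089 and P(12, 30) = 4380; 4347 is not s-gonal.
Hits: s ∈ {7} → 1.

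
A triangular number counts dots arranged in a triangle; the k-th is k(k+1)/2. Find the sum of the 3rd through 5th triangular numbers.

Σ i(i+1)/2 = (Σi² + Σi) / 2 over i = 3..5.
Σi = 15 − 3 = 12 and Σi² = 55 − 5 = 50.
(1·50 + 1·12) / 2 = 62/2 = 31.

31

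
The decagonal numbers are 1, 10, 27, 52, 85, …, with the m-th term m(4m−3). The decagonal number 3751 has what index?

Set n(4n−3) = 3751, giving 4n² − 3n − 3751 = 0.
The discriminant is 9 + 16·3751 = 60025, and √60025 = 245.
So n = (3 + 245) / 8 = 248/8 = 31.

31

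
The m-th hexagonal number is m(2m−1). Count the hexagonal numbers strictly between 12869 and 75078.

The n-th hexagonal number is n(2n−1).
Smallest index with value > 12869: n = 81 (giving 13041).
Largest index with value < 75078: n = 193 (giving 74305).
Indices 81 through 193: 113 terms.

113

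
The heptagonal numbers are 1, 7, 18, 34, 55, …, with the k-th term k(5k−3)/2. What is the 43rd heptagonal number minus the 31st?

2202

43·(5·43 − 3)/2 = 4558 and 31·(5·31 − 3)/2 = 2356.
Difference: 4558 − 2356 = 2202.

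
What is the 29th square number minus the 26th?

165

29² = 841 and 26² = 676.
Difference: 841 − 676 = 165.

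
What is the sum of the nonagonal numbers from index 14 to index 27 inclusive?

Σ i(7i−5)/2 = (7Σi² − 5Σi) / 2 over i = 14..27.
Σi = 378 − 91 = 287 and Σi² = 6930 − 819 = 6111.
(7·6111 − 5·287) / 2 = 41342/2 = 20671.

20671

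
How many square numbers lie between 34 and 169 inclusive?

The n-th square number is n².
Smallest index with value ≥ 34: n = 6 (giving 36).
Largest index with value ≤ 169: n = 13 (giving 169).
Indices 6 through 13: 8 terms.

8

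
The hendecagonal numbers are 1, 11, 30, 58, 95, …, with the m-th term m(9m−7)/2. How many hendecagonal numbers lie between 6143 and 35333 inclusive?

52

The n-th hendecagonal number is n(9n−7)/2.
Smallest index with value ≥ 6143: n = 38 (giving 6365).
Largest index with value ≤ 35333: n = 89 (giving 35333).
Indices 38 through 89: 52 terms.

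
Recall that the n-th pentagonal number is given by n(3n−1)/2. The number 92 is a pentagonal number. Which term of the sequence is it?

8

Set n(3n−1)/2 = 92, giving 3n² − n − 184 = 0.
The discriminant is 1 + 24·92 = 2209, and √2209 = 47.
So n = (1 + 47) / 6 = 48/6 = 8.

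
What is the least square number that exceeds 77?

81

Solve n² > 77 for integer n.
The largest n with value ≤ 77 is 8 (since 64 ≤ 77 < 81), so the first above is n = 9, value 81.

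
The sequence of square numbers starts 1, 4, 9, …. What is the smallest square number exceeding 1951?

2025

Solve n² > 1951 for integer n.
The largest n with value ≤ 1951 is 44 (since 1936 ≤ 1951 < 2025), so the first above is n = 45, value 2025.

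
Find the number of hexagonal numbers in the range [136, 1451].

The n-th hexagonal number is n(2n−1).
Smallest index with value ≥ 136: n = 9 (giving 153).
Largest index with value ≤ 1451: n = 27 (giving 1431).
Indices 9 through 27: 19 terms.

19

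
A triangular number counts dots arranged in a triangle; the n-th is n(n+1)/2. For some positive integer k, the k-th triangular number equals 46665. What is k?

305

Set n(n+1)/2 = 46665, giving n² + n − 93330 = 0.
The discriminant is 1 + 8·46665 = 373321, and √373321 = 611.
So n = (-1 + 611) / 2 = 610/2 = 305.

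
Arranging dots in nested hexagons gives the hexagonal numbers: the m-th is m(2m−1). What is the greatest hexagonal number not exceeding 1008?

Solve n(2n−1) ≤ 1008 for integer n.
n = 22 gives 946 ≤ 1008, while n = 23 gives 1035 > 1008; so the answer is 946.

946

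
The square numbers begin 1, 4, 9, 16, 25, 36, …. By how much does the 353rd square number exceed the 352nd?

705

n² − (n−1)² = 2n − 1, so 353² − 352² = 2·353 − 1 = 705.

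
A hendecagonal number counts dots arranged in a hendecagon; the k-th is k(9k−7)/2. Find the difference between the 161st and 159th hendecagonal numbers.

161·(9·161 − 7)/2 = 116081 and 159·(9·159 − 7)/2 = 113208.
Difference: 116081 − 113208 = 2873.

2873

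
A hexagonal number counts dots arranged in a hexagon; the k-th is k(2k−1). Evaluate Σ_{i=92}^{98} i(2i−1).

Σ i(2i−1) = 2Σi² − Σi over i = 92..98.
Σi = 4851 − 4186 = 665 and Σi² = 318549 − 255346 = 63203.
2·63203 − 1·665 = 125741.

125741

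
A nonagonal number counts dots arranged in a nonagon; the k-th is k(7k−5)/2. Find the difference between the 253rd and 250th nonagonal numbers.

5274

253·(7·253 − 5)/2 = 223399 and 250·(7·250 − 5)/2 = 218125.
Difference: 223399 − 218125 = 5274.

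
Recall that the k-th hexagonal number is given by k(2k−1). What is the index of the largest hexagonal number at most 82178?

202

Solve n(2n−1) ≤ 82178 for integer n.
n = 202 gives 81406 ≤ 82178, while n = 203 gives 82215 > 82178; so the answer is index 202.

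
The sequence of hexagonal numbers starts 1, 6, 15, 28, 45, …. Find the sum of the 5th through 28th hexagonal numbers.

14972

Σ i(2i−1) = 2Σi² − Σi over i = 5..28.
Σi = 406 − 10 = 396 and Σi² = 7714 − 30 = 7684.
2·7684 − 1·396 = 14972.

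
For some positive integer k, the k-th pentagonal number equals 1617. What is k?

33

Set n(3n−1)/2 = 1617, giving 3n² − n − 3234 = 0.
The discriminant is 1 + 24·1617 = 38809, and √38809 = 197.
So n = (1 + 197) / 6 = 198/6 = 33.
Check: 33·(3·33 − 1)/2 = 1617. ✓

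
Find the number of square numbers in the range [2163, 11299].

The n-th square number is n².
Smallest index with value ≥ 2163: n = 47 (giving 2209).
Largest index with value ≤ 11299: n = 106 (giving 11236).
Indices 47 through 106: 60 terms.

60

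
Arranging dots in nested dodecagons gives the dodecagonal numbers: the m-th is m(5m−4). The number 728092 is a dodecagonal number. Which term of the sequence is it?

Set n(5n−4) = 728092, giving 5n² − 4n − 728092 = 0.
The discriminant is 16 + 20·728092 = 14561856, and √14561856 = 3816.
So n = (4 + 3816) / 10 = 3820/10 = 382.

382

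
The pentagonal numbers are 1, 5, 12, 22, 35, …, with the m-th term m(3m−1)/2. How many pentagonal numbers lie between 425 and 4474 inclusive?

The n-th pentagonal number is n(3n−1)/2.
Smallest index with value ≥ 425: n = 17 (giving 425).
Largest index with value ≤ 4474: n = 54 (giving 4347).
Indices 17 through 54: 38 terms.

38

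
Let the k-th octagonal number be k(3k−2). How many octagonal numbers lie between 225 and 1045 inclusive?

11

The n-th octagonal number is n(3n−2).
Smallest index with value ≥ 225: n = 9 (giving 225).
Largest index with value ≤ 1045: n = 19 (giving 1045).
Indices 9 through 19: 11 terms.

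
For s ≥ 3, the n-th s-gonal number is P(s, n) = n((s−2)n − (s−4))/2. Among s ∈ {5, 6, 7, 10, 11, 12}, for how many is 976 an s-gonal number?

s = 5: P(5, 25) = 925 and P(5, 26) = 1001; 976 is not s-gonal.
s = 6: P(6, 22) = 946 and P(6, 23) = 1035; 976 is not s-gonal.
s = 7: P(7, 20) = 970 and P(7, 21) = 1071; 976 is not s-gonal.
s = 10: P(10, 16) = 976. ✓
s = 11: P(11, 15) = 960 and P(11, 16) = 1096; 976 is not s-gonal.
s = 12: P(12, 14) = 924 and P(12, 15) = 1065; 976 is not s-gonal.
Hits: s ∈ {10} → 1.

1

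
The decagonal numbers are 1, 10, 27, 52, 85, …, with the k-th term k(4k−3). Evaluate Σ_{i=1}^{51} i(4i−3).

178126

Σ i(4i−3) = 4Σi² − 3Σi over i = 1..51.
Σi = 1326 and Σi² = 45526.
4·45526 − 3·1326 = 178126.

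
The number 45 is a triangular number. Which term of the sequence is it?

Set n(n+1)/2 = 45, giving n² + n − 90 = 0.
The discriminant is 1 + 8·45 = 361, and √361 = 19.
So n = (-1 + 19) / 2 = 18/2 = 9.

9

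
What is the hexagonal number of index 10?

The 10th hexagonal number is n(2n−1) with n = 10.
10·(2·10 − 1) = 10·19 = 190.

190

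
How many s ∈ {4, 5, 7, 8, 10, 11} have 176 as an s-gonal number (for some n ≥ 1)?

s = 4: P(4, 13) = 169 and P(4, 14) = 196; 176 is not s-gonal.
s = 5: P(5, 11) = 176. ✓
s = 7: P(7, 8) = 148 and P(7, 9) = 189; 176 is not s-gonal.
s = 8: P(8, 8) = 176. ✓
s = 10: P(10, 7) = 175 and P(10, 8) = 232; 176 is not s-gonal.
s = 11: P(11, 6) = 141 and P(11, 7) = 196; 176 is not s-gonal.
Hits: s ∈ {5, 8} → 2.

2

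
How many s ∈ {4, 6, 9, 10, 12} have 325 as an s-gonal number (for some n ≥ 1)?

s = 4: P(4, 18) = 324 and P(4, 19) = 361; 325 is not s-gonal.
s = 6: P(6, 13) = 325. ✓
s = 9: P(9, 10) = 325. ✓
s = 10: P(10, 9) = 297 and P(10, 10) = 370; 325 is not s-gonal.
s = 12: P(12, 8) = 288 and P(12, 9) = 369; 325 is not s-gonal.
Hits: s ∈ {6, 9} → 2.

2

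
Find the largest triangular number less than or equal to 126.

120

Solve n(n+1)/2 ≤ 126 for integer n.
n = 15 gives 120 ≤ 126, while n = 16 gives 136 > 126; so the answer is 120.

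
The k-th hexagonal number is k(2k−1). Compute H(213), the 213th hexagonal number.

The 213th hexagonal number is n(2n−1) with n = 213.
213·(2·213 − 1) = 213·425 = 90525.

90525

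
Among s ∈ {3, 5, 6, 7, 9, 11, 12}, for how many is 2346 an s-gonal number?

1

s = 3: P(3, 68) = 2346. ✓
s = 5: P(5, 39) = 2262 and P(5, 40) = 2380; 2346 is not s-gonal.
s = 6: P(6, 34) = 2278 and P(6, 35) = 2415; 2346 is not s-gonal.
s = 7: P(7, 30) = 2205 and P(7, 31) = 2356; 2346 is not s-gonal.
s = 9: P(9, 26) = 2301 and P(9, 27) = 2484; 2346 is not s-gonal.
s = 11: P(11, 23) = 2300 and P(11, 24) = 2508; 2346 is not s-gonal.
s = 12: P(12, 22) = 2332 and P(12, 23) = 2553; 2346 is not s-gonal.
Hits: s ∈ {3} → 1.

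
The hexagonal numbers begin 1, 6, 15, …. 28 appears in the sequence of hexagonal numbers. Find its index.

Set n(2n−1) = 28, giving 2n² − n − 28 = 0.
The discriminant is 1 + 8·28 = 225, and √225 = 15.
So n = (1 + 15) / 4 = 16/4 = 4.

4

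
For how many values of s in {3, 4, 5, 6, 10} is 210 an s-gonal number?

s = 3: P(3, 20) = 210. ✓
s = 4: P(4, 14) = 196 and P(4, 15) = 225; 210 is not s-gonal.
s = 5: P(5, 12) = 210. ✓
s = 6: P(6, 10) = 190 and P(6, 11) = 231; 210 is not s-gonal.
s = 10: P(10, 7) = 175 and P(10, 8) = 232; 210 is not s-gonal.
Hits: s ∈ {3, 5} → 2.

2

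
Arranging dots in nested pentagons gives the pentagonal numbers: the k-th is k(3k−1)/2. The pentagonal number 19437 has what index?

Set n(3n−1)/2 = 19437, giving 3n² − n − 38874 = 0.
The discriminant is 1 + 24·19437 = 466489, and √466489 = 683.
So n = (1 + 683) / 6 = 684/6 = 114.

114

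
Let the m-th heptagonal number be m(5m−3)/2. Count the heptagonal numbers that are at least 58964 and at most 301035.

194

The n-th heptagonal number is n(5n−3)/2.
Smallest index with value ≥ 58964: n = 154 (giving 59059).
Largest index with value ≤ 301035: n = 347 (giving 300502).
Indices 154 through 347: 194 terms.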